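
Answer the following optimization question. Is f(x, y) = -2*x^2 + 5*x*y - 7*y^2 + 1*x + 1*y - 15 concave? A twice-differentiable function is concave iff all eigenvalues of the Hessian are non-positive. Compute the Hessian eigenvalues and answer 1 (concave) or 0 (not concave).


The Hessian of f(x,y) = -2*x^2 + 5*x*y - 7*y^2 + 1*x + 1*y - 15 is:
H = [[-4, 5], [5, -14]]
Trace = -4 - 14 = -18
Determinant = -4*-14 - (5)^2 = 31
Discriminant = (-18)^2 - 4*31 = 200.0
Eigenvalues: lambda_1 = -16.0711, lambda_2 = -1.9289
The function is concave.

1


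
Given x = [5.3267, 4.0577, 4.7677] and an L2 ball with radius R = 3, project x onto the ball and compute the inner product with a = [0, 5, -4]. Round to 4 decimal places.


Step 1: Compute ||x|| (intermediates to 6 decimals).
||x|| = sqrt(5.3267^2 + 4.0577^2 + 4.7677^2) = 8.220075
Step 2: Project.
Since ||x|| > R, scale = R/||x|| = 3/8.220075 = 0.36496, proj(x) = scale * x
proj(x) = [1.944032, 1.480898, 1.74002]
Step 3: Dot product.
a^T * proj(x) = 0*1.944032 + 5*1.480898 - 4*1.74002 = 0.4444


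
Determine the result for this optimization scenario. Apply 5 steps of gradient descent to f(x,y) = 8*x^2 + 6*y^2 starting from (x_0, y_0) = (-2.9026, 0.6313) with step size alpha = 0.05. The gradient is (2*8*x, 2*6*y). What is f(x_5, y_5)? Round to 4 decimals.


Gradient descent on f(x,y) = 8*x^2 + 6*y^2.
Starting point: (-2.9026, 0.6313), alpha = 0.05
Step 1: grad_x = 2*8*-2.9026 = -46.4416, grad_y = 2*6*0.6313 = 7.5756
  x_1 = -2.9026 - 0.05*-46.4416 = -0.5805
  y_1 = 0.6313 - 0.05*7.5756 = 0.2525
Step 2: grad_x = 2*8*-0.5805 = -9.2883, grad_y = 2*6*0.2525 = 3.0302
  x_2 = -0.5805 - 0.05*-9.2883 = -0.1161
  y_2 = 0.2525 - 0.05*3.0302 = 0.101
Step 3: grad_x = 2*8*-0.1161 = -1.8577, grad_y = 2*6*0.101 = 1.2121
  x_3 = -0.1161 - 0.05*-1.8577 = -0.0232
  y_3 = 0.101 - 0.05*1.2121 = 0.0404
Step 4: grad_x = 2*8*-0.0232 = -0.3715, grad_y = 2*6*0.0404 = 0.4848
  x_4 = -0.0232 - 0.05*-0.3715 = -0.0046
  y_4 = 0.0404 - 0.05*0.4848 = 0.0162
Step 5: grad_x = 2*8*-0.0046 = -0.0743, grad_y = 2*6*0.0162 = 0.1939
  x_5 = -0.0046 - 0.05*-0.0743 = -0.0009
  y_5 = 0.0162 - 0.05*0.1939 = 0.0065
f(-0.0009, 0.0065) = 8*(-0.0009)^2 + 6*0.0065^2 = 0.0003


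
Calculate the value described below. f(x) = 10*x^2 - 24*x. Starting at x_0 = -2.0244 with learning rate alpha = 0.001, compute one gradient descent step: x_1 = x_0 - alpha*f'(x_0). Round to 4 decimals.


We compute the gradient at x_0 and apply the update.
f'(x) = 20*x - 24
f'(-2.0244) = 20*-2.0244 - 24 = -64.488
x_1 = -2.0244 - 0.001*-64.488 = -1.9599


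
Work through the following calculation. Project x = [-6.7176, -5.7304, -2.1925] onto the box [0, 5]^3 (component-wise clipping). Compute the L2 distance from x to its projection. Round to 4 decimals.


Project each component onto [0, 5].
clip(-6.7176) = 0.0, clip(-5.7304) = 0.0, clip(-2.1925) = 0.0
Projection = [0.0, 0.0, 0.0]
Squared diffs: [45.1261, 32.8375, 4.8071]
Distance = sqrt(82.7707) = 9.0978


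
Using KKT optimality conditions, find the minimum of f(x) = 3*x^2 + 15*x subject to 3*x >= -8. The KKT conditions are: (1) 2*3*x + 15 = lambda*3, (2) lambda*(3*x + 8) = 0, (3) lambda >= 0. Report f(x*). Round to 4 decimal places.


Step 1: Try lambda = 0 (constraint inactive).
Stationarity: 2*3*x + 15 = 0
x* = -15/(2*3) = -2.5
Check constraint: 3*-2.5 = -7.5 >= -8 -- satisfied.
Step 2: Compute optimal value.
f(x*) = 3*(-2.5)^2 + 15*(-2.5) = -18.75


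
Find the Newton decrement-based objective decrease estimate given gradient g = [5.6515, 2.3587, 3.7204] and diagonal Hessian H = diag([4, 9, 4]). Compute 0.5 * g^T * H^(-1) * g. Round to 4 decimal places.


Step 1: H is diagonal, so H^(-1) * g = [1.4129, 0.2621, 0.9301].
Step 2: g^T H^(-1) g = sum_i g_i^2 / H_ii
  = (5.6515)^2/4 + (2.3587)^2/9 + (3.7204)^2/4
  = 7.9849 + 0.6182 + 3.4603 = 12.0634
Step 3: Objective decrease = 0.5 * g^T H^(-1) g = 6.0317


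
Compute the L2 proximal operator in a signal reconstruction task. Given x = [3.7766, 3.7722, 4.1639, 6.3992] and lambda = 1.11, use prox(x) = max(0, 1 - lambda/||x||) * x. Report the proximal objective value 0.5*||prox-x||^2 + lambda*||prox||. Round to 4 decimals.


Step 1: Compute ||x||.
||x|| = 9.3156
Step 2: Compute scaling factor.
scale = max(0, 1 - 1.11/9.3156) = 0.8808
Step 3: prox(x) = [3.3266, 3.3227, 3.6677, 5.6367]
||prox(x)|| = 8.2056
Step 4: Proximal objective.
0.5*||prox-x||^2 = 0.6161
lambda*||prox|| = 9.1082
Total = 9.7242


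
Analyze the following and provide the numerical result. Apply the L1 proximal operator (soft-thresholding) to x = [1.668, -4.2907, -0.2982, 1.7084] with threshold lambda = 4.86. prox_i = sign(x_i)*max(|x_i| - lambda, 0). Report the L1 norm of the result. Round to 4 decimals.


Soft-thresholding with lambda = 4.86:
prox(1.668) = sign(1.668)*max(|1.668| - 4.86, 0) = 0.0
prox(-4.2907) = sign(-4.2907)*max(|-4.2907| - 4.86, 0) = 0.0
prox(-0.2982) = sign(-0.2982)*max(|-0.2982| - 4.86, 0) = 0.0
prox(1.7084) = sign(1.7084)*max(|1.7084| - 4.86, 0) = 0.0
prox(x) = [0.0, 0.0, 0.0, 0.0]
||prox(x)||_1 = 0.0 + 0.0 + 0.0 + 0.0 = 0.0


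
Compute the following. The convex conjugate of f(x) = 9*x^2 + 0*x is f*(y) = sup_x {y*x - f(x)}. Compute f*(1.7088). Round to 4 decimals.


f*(y) = sup_x {y*x - a*x^2 - b*x} = sup_x {(y-b)*x - a*x^2}
FOC: (y - b) - 2a*x = 0 => x* = (y - b)/(2a)
x* = (1.7088 - 0)/(2*9) = 0.0949
f*(1.7088) = (y-b)^2/(4a) = (1.7088 - 0)^2/(4*9)
= 2.92/36 = 0.0811


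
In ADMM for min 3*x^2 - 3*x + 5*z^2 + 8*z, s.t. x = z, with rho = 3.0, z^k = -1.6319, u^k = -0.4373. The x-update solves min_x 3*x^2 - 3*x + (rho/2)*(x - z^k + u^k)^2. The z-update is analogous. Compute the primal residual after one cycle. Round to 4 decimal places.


ADMM iteration with rho = 3.0, z^k = -1.6319, u^k = -0.4373
Step 1: x-update.
Minimize 3*x^2 - 3*x + (3.0/2)*(x + 1.6319 - 0.4373)^2
FOC: (2*3 + 3.0)*x = 3 + 3.0*(-1.6319 + 0.4373)
x^{k+1} = -0.0649
Step 2: z-update.
Minimize 5*z^2 + 8*z + (3.0/2)*(-0.0649 - z - 0.4373)^2
FOC: (2*5 + 3.0)*z = -8 + 3.0*(-0.0649 - 0.4373)
z^{k+1} = -0.7313
Step 3: u-update.
u^{k+1} = -0.4373 - 0.0649 + 0.7313 = 0.2291
Step 4: Primal residual = |-0.0649 + 0.7313| = 0.6664


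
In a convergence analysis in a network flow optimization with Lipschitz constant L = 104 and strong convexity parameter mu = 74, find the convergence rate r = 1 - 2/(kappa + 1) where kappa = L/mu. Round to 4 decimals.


Step 1: Compute the condition number.
kappa = L/mu = 104/74 = 1.4054
Step 2: Compute the convergence rate.
r = 1 - 2/(kappa + 1) = 1 - 2*mu/(L + mu) = (L - mu)/(L + mu) = 30/178 = 0.1685


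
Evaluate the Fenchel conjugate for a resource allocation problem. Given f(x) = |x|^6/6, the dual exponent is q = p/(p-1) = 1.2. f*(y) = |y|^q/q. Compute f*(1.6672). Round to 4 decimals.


The conjugate exponent q satisfies 1/p + 1/q = 1.
p = 6, so q = 6/(6 - 1) = 1.2
|y|^q = 1.6672^1.2 = 1.8467
f*(1.6672) = 1.8467 / 1.2 = 1.5389


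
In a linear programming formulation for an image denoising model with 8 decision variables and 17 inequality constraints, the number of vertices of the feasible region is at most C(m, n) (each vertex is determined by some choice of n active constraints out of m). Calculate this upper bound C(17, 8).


Each vertex corresponds to some choice of n active constraints out of m, so the number of vertices is at most C(m, n) = m! / (n!(m-n)!).
m = 17, n = 8
Numerator: 17 * 16 * 15 * 14 * 13 * 12 * 11 * 10
Denominator: 8! = 40320
C(17, 8) = 24310


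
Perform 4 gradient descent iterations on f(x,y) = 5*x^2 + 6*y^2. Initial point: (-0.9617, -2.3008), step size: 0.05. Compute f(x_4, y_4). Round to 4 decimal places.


Gradient descent on f(x,y) = 5*x^2 + 6*y^2.
Starting point: (-0.9617, -2.3008), alpha = 0.05
Step 1: grad_x = 2*5*-0.9617 = -9.617, grad_y = 2*6*-2.3008 = -27.6096
  x_1 = -0.9617 - 0.05*-9.617 = -0.4809
  y_1 = -2.3008 - 0.05*-27.6096 = -0.9203
Step 2: grad_x = 2*5*-0.4809 = -4.8085, grad_y = 2*6*-0.9203 = -11.0438
  x_2 = -0.4809 - 0.05*-4.8085 = -0.2404
  y_2 = -0.9203 - 0.05*-11.0438 = -0.3681
Step 3: grad_x = 2*5*-0.2404 = -2.4043, grad_y = 2*6*-0.3681 = -4.4175
  x_3 = -0.2404 - 0.05*-2.4043 = -0.1202
  y_3 = -0.3681 - 0.05*-4.4175 = -0.1473
Step 4: grad_x = 2*5*-0.1202 = -1.2021, grad_y = 2*6*-0.1473 = -1.767
  x_4 = -0.1202 - 0.05*-1.2021 = -0.0601
  y_4 = -0.1473 - 0.05*-1.767 = -0.0589
f(-0.0601, -0.0589) = 5*(-0.0601)^2 + 6*(-0.0589)^2 = 0.0389


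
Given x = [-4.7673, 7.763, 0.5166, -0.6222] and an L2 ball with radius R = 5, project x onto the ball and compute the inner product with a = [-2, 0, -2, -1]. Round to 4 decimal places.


Step 1: Compute ||x|| (intermediates to 6 decimals).
||x|| = sqrt((-4.7673)^2 + 7.763^2 + 0.5166^2 + (-0.6222)^2) = 9.145782
Step 2: Project.
Since ||x|| > R, scale = R/||x|| = 5/9.145782 = 0.5467, proj(x) = scale * x
proj(x) = [-2.606283, 4.244032, 0.282425, -0.340157]
Step 3: Dot product.
a^T * proj(x) = -2*(-2.606283) + 0*4.244032 - 2*0.282425 - 1*(-0.340157) = 4.9879


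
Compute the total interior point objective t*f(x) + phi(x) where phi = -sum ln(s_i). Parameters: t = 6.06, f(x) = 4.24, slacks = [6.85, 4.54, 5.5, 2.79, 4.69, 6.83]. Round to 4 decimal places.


Step 1: Compute log-barrier.
ln values: [1.9242, 1.5129, 1.7047, 1.026, 1.5454, 1.9213]
phi = -(1.9242 + 1.5129 + 1.7047 + 1.026 + 1.5454 + 1.9213) = -9.6347
Step 2: Compute augmented objective.
t*f(x) = 6.06*4.24 = 25.6944
Total = 25.6944 - 9.6347 = 16.0597


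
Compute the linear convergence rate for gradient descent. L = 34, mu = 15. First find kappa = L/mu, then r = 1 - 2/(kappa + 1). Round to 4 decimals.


Step 1: Compute the condition number.
kappa = L/mu = 34/15 = 2.2667
Step 2: Compute the convergence rate.
r = 1 - 2/(kappa + 1) = 1 - 2*mu/(L + mu) = (L - mu)/(L + mu) = 19/49 = 0.3878


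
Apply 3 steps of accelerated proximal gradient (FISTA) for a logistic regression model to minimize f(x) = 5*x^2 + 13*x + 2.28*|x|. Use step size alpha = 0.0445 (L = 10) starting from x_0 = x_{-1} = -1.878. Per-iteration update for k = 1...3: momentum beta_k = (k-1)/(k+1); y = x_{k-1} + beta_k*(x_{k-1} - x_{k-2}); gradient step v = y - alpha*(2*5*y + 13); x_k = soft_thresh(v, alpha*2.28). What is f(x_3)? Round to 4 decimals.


FISTA on f(x) = 5*x^2 + 13*x + 2.28*|x|
L = 10, alpha = 0.0445
Iteration 1: beta = 0.0, y = -1.878 + 0.0*(-1.878 + 1.878) = -1.878
  grad(y) = -5.78, v = y - alpha*grad = -1.6208
  prox(v) = soft_thresh(-1.6208, 0.1015) = -1.5193
Iteration 2: beta = 0.3333, y = -1.5193 + 0.3333*(-1.5193 + 1.878) = -1.3998
  grad(y) = -0.9977, v = y - alpha*grad = -1.3554
  prox(v) = soft_thresh(-1.3554, 0.1015) = -1.2539
Iteration 3: beta = 0.5, y = -1.2539 + 0.5*(-1.2539 + 1.5193) = -1.1212
  grad(y) = 1.7879, v = y - alpha*grad = -1.2008
  prox(v) = soft_thresh(-1.2008, 0.1015) = -1.0993
f(x_3) = 5*(-1.0993)^2 + 13*(-1.0993) + 2.28*|-1.0993| = -5.7422


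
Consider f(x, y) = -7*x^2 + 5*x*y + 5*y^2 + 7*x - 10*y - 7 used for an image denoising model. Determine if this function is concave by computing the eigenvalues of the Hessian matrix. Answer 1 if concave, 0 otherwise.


The Hessian of f(x,y) = -7*x^2 + 5*x*y + 5*y^2 + 7*x - 10*y - 7 is:
H = [[-14, 5], [5, 10]]
Trace = -14 + 10 = -4
Determinant = -14*10 - (5)^2 = -165
Discriminant = (-4)^2 - 4*-165 = 676.0
Eigenvalues: lambda_1 = -15.0, lambda_2 = 11.0
The function is not concave.

0


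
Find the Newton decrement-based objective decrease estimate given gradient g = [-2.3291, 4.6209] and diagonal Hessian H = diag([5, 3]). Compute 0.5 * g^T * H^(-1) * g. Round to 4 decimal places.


Step 1: H is diagonal, so H^(-1) * g = [-0.4658, 1.5403].
Step 2: g^T H^(-1) g = sum_i g_i^2 / H_ii
  = (-2.3291)^2/5 + (4.6209)^2/3
  = 1.0849 + 7.1176 = 8.2025
Step 3: Objective decrease = 0.5 * g^T H^(-1) g = 4.1013


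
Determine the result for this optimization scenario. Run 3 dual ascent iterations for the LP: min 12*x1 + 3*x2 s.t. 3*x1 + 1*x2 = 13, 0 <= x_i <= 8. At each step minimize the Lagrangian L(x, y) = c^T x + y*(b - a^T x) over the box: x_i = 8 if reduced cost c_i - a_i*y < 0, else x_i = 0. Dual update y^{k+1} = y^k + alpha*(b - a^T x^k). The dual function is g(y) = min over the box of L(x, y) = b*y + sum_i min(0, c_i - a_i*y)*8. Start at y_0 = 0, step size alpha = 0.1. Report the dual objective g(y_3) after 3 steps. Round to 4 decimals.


Dual ascent for LP: min 12*x1 + 3*x2, 3*x1 + 1*x2 = 13, 0 <= x_i <= 8
Step 1: y^k = 0.0, reduced costs: (12.0, 3.0)
  x^k = (0.0, 0.0), subgradient = b - a^T x = 13.0
  y^{k+1} = 0.0 + 0.1*13.0 = 1.3
Step 2: y^k = 1.3, reduced costs: (8.1, 1.7)
  x^k = (0.0, 0.0), subgradient = b - a^T x = 13.0
  y^{k+1} = 1.3 + 0.1*13.0 = 2.6
Step 3: y^k = 2.6, reduced costs: (4.2, 0.4)
  x^k = (0.0, 0.0), subgradient = b - a^T x = 13.0
  y^{k+1} = 2.6 + 0.1*13.0 = 3.9
Dual objective at y_3 = 3.9: reduced costs (0.3, -0.9), box minimizer x = (0.0, 8.0)
g(y_3) = b*y + (c1 - a1*y)*x1 + (c2 - a2*y)*x2 = 13*3.9 + 0.3*0.0 + (-0.9)*8.0 = 50.7 + 0.0 - 7.2 = 43.5


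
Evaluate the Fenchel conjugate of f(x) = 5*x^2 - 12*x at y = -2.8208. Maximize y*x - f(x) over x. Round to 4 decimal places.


f*(y) = sup_x {y*x - a*x^2 - b*x} = sup_x {(y-b)*x - a*x^2}
FOC: (y - b) - 2a*x = 0 => x* = (y - b)/(2a)
x* = (-2.8208 + 12)/(2*5) = 0.9179
f*(-2.8208) = (y-b)^2/(4a) = (-2.8208 + 12)^2/(4*5)
= 84.2577/20 = 4.2129


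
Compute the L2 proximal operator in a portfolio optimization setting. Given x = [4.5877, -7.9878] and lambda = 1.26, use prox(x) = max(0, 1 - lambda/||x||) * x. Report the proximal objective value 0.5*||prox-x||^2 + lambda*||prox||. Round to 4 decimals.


Step 1: Compute ||x||.
||x|| = 9.2115
Step 2: Compute scaling factor.
scale = max(0, 1 - 1.26/9.2115) = 0.8632
Step 3: prox(x) = [3.9602, -6.8952]
||prox(x)|| = 7.9515
Step 4: Proximal objective.
0.5*||prox-x||^2 = 0.7938
lambda*||prox|| = 10.0189
Total = 10.8127


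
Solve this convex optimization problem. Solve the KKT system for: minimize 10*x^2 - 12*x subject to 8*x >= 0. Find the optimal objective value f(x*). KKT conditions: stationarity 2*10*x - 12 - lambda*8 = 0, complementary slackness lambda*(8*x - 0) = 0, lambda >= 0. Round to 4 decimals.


Step 1: Try lambda = 0 (constraint inactive).
Stationarity: 2*10*x - 12 = 0
x* = 12/(2*10) = 0.6
Check constraint: 8*0.6 = 4.8 >= 0 -- satisfied.
Step 2: Compute optimal value.
f(x*) = 10*0.6^2 - 12*0.6 = -3.6


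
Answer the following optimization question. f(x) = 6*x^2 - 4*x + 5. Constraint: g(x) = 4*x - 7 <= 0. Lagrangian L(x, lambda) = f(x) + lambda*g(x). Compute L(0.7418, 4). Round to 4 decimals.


Step 1: Evaluate f(x).
f(0.7418) = 6*0.7418^2 - 4*0.7418 + 5 = 5.3344
Step 2: Evaluate g(x).
g(0.7418) = 4*0.7418 - 7 = -4.0328
Step 3: Compute Lagrangian.
L = 5.3344 + 4*-4.0328 = -10.7968


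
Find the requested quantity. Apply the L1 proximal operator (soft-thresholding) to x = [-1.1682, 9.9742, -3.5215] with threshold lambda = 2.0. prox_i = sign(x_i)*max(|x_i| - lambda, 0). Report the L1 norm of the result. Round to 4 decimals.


Soft-thresholding with lambda = 2.0:
prox(-1.1682) = sign(-1.1682)*max(|-1.1682| - 2.0, 0) = 0.0
prox(9.9742) = sign(9.9742)*max(|9.9742| - 2.0, 0) = 7.9742
prox(-3.5215) = sign(-3.5215)*max(|-3.5215| - 2.0, 0) = -1.5215
prox(x) = [0.0, 7.9742, -1.5215]
||prox(x)||_1 = 0.0 + 7.9742 + 1.5215 = 9.4957


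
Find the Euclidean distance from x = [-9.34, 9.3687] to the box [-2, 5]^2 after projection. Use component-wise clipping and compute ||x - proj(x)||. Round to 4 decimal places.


Project each component onto [-2, 5].
clip(-9.34) = -2.0, clip(9.3687) = 5.0
Projection = [-2.0, 5.0]
Squared diffs: [53.8756, 19.0855]
Distance = sqrt(72.9611) = 8.5417


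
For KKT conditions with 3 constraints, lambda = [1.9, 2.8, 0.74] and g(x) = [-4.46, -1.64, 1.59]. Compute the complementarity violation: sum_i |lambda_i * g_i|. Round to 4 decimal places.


KKT complementary slackness check:
lambda_1 * g_1 = 1.9 * -4.46 = -8.474
lambda_2 * g_2 = 2.8 * -1.64 = -4.592
lambda_3 * g_3 = 0.74 * 1.59 = 1.1766
Total violation = 8.474 + 4.592 + 1.1766 = 14.2426


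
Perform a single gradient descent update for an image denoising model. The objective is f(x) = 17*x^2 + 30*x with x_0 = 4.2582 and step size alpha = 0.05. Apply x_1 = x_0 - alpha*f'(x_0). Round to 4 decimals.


We compute the gradient at x_0 and apply the update.
f'(x) = 34*x + 30
f'(4.2582) = 34*4.2582 + 30 = 174.7788
x_1 = 4.2582 - 0.05*174.7788 = -4.4807


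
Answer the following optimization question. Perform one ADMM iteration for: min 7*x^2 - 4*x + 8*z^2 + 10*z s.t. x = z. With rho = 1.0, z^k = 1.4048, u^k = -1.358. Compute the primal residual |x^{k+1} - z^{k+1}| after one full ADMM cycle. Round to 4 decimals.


ADMM iteration with rho = 1.0, z^k = 1.4048, u^k = -1.358
Step 1: x-update.
Minimize 7*x^2 - 4*x + (1.0/2)*(x - 1.4048 - 1.358)^2
FOC: (2*7 + 1.0)*x = 4 + 1.0*(1.4048 + 1.358)
x^{k+1} = 0.4509
Step 2: z-update.
Minimize 8*z^2 + 10*z + (1.0/2)*(0.4509 - z - 1.358)^2
FOC: (2*8 + 1.0)*z = -10 + 1.0*(0.4509 - 1.358)
z^{k+1} = -0.6416
Step 3: u-update.
u^{k+1} = -1.358 + 0.4509 + 0.6416 = -0.2655
Step 4: Primal residual = |0.4509 + 0.6416| = 1.0925


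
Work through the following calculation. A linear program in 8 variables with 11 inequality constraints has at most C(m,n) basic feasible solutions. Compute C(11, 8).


Each vertex corresponds to some choice of n active constraints out of m, so the number of vertices is at most C(m, n) = m! / (n!(m-n)!).
m = 11, n = 8
Numerator: 11 * 10 * 9 * 8 * 7 * 6 * 5 * 4
Denominator: 8! = 40320
C(11, 8) = 165


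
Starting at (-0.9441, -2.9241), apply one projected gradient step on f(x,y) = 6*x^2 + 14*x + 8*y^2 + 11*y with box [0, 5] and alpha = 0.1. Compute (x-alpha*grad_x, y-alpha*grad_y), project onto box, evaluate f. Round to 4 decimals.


Step 1: Compute gradient at (-0.9441, -2.9241).
grad_x = 2*6*-0.9441 + 14 = 2.6708
grad_y = 2*8*-2.9241 + 11 = -35.7856
Step 2: Gradient step.
x_raw = -0.9441 - 0.1*2.6708 = -1.2112
y_raw = -2.9241 - 0.1*-35.7856 = 0.6545
Step 3: Project onto [0, 5].
x_proj = clip(-1.2112) = 0.0
y_proj = clip(0.6545) = 0.6545
Step 4: Evaluate f.
f(0.0, 0.6545) = 10.6256


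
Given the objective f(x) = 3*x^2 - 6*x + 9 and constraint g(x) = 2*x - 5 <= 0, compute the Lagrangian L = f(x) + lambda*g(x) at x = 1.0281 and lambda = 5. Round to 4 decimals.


Step 1: Evaluate f(x).
f(1.0281) = 3*1.0281^2 - 6*1.0281 + 9 = 6.0024
Step 2: Evaluate g(x).
g(1.0281) = 2*1.0281 - 5 = -2.9438
Step 3: Compute Lagrangian.
L = 6.0024 + 5*-2.9438 = -8.7166


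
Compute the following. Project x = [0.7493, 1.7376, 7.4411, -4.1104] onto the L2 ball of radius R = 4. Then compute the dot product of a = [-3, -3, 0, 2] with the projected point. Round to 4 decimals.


Step 1: Compute ||x|| (intermediates to 6 decimals).
||x|| = sqrt(0.7493^2 + 1.7376^2 + 7.4411^2 + (-4.1104)^2) = 8.708964
Step 2: Project.
Since ||x|| > R, scale = R/||x|| = 4/8.708964 = 0.459297, proj(x) = scale * x
proj(x) = [0.344151, 0.798074, 3.417675, -1.887894]
Step 3: Dot product.
a^T * proj(x) = -3*0.344151 - 3*0.798074 + 0*3.417675 + 2*(-1.887894) = -7.2025


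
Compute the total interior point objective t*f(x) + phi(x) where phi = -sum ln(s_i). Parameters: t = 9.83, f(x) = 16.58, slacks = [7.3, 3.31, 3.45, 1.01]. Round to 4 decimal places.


Step 1: Compute log-barrier.
ln values: [1.9879, 1.1969, 1.2384, 0.01]
phi = -(1.9879 + 1.1969 + 1.2384 + 0.01) = -4.4331
Step 2: Compute augmented objective.
t*f(x) = 9.83*16.58 = 162.9814
Total = 162.9814 - 4.4331 = 158.5483


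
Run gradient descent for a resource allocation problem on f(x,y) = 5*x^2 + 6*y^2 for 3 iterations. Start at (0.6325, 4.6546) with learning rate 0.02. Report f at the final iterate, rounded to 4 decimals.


Gradient descent on f(x,y) = 5*x^2 + 6*y^2.
Starting point: (0.6325, 4.6546), alpha = 0.02
Step 1: grad_x = 2*5*0.6325 = 6.325, grad_y = 2*6*4.6546 = 55.8552
  x_1 = 0.6325 - 0.02*6.325 = 0.506
  y_1 = 4.6546 - 0.02*55.8552 = 3.5375
Step 2: grad_x = 2*5*0.506 = 5.06, grad_y = 2*6*3.5375 = 42.45
  x_2 = 0.506 - 0.02*5.06 = 0.4048
  y_2 = 3.5375 - 0.02*42.45 = 2.6885
Step 3: grad_x = 2*5*0.4048 = 4.048, grad_y = 2*6*2.6885 = 32.262
  x_3 = 0.4048 - 0.02*4.048 = 0.3238
  y_3 = 2.6885 - 0.02*32.262 = 2.0433
f(0.3238, 2.0433) = 5*0.3238^2 + 6*2.0433^2 = 25.5738


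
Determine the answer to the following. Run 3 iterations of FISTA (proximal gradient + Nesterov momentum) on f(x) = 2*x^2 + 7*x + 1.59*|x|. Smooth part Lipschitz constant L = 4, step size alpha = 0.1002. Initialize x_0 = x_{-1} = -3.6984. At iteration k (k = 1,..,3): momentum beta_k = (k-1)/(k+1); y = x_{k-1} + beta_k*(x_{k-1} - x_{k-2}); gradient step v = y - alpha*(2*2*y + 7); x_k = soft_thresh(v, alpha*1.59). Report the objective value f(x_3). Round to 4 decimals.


FISTA on f(x) = 2*x^2 + 7*x + 1.59*|x|
L = 4, alpha = 0.1002
Iteration 1: beta = 0.0, y = -3.6984 + 0.0*(-3.6984 + 3.6984) = -3.6984
  grad(y) = -7.7936, v = y - alpha*grad = -2.9175
  prox(v) = soft_thresh(-2.9175, 0.1593) = -2.7582
Iteration 2: beta = 0.3333, y = -2.7582 + 0.3333*(-2.7582 + 3.6984) = -2.4448
  grad(y) = -2.779, v = y - alpha*grad = -2.1663
  prox(v) = soft_thresh(-2.1663, 0.1593) = -2.007
Iteration 3: beta = 0.5, y = -2.007 + 0.5*(-2.007 + 2.7582) = -1.6314
  grad(y) = 0.4745, v = y - alpha*grad = -1.6789
  prox(v) = soft_thresh(-1.6789, 0.1593) = -1.5196
f(x_3) = 2*(-1.5196)^2 + 7*(-1.5196) + 1.59*|-1.5196| = -3.6027


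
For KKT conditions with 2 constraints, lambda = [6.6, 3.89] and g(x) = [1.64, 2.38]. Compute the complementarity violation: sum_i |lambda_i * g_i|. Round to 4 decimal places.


KKT complementary slackness check:
lambda_1 * g_1 = 6.6 * 1.64 = 10.824
lambda_2 * g_2 = 3.89 * 2.38 = 9.2582
Total violation = 10.824 + 9.2582 = 20.0822


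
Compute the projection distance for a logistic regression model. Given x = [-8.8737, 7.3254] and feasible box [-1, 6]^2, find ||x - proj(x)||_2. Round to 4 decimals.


Project each component onto [-1, 6].
clip(-8.8737) = -1.0, clip(7.3254) = 6.0
Projection = [-1.0, 6.0]
Squared diffs: [61.9952, 1.7567]
Distance = sqrt(63.7519) = 7.9845


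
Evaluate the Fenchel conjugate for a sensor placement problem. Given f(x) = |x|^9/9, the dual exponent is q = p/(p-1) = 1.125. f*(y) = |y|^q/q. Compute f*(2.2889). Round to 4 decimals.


The conjugate exponent q satisfies 1/p + 1/q = 1.
p = 9, so q = 9/(9 - 1) = 1.125
|y|^q = 2.2889^1.125 = 2.5385
f*(2.2889) = 2.5385 / 1.125 = 2.2565


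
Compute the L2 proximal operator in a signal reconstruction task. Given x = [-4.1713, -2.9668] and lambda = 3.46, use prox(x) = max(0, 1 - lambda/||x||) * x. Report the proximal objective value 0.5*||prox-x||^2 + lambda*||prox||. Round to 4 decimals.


Step 1: Compute ||x||.
||x|| = 5.1188
Step 2: Compute scaling factor.
scale = max(0, 1 - 3.46/5.1188) = 0.3241
Step 3: prox(x) = [-1.3517, -0.9614]
||prox(x)|| = 1.6588
Step 4: Proximal objective.
0.5*||prox-x||^2 = 5.9858
lambda*||prox|| = 5.7394
Total = 11.7251


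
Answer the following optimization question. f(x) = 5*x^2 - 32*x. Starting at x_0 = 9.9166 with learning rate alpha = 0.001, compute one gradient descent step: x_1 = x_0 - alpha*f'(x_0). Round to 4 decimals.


We compute the gradient at x_0 and apply the update.
f'(x) = 10*x - 32
f'(9.9166) = 10*9.9166 - 32 = 67.166
x_1 = 9.9166 - 0.001*67.166 = 9.8494


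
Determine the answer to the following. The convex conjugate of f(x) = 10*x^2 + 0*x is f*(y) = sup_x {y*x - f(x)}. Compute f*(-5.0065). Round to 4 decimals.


f*(y) = sup_x {y*x - a*x^2 - b*x} = sup_x {(y-b)*x - a*x^2}
FOC: (y - b) - 2a*x = 0 => x* = (y - b)/(2a)
x* = (-5.0065 - 0)/(2*10) = -0.2503
f*(-5.0065) = (y-b)^2/(4a) = (-5.0065 - 0)^2/(4*10)
= 25.065/40 = 0.6266


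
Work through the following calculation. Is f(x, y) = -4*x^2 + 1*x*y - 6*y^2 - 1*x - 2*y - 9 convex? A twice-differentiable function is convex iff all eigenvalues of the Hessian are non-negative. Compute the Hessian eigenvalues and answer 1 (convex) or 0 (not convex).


The Hessian of f(x,y) = -4*x^2 + 1*x*y - 6*y^2 - 1*x - 2*y - 9 is:
H = [[-8, 1], [1, -12]]
Trace = -8 - 12 = -20
Determinant = -8*-12 - (1)^2 = 95
Discriminant = (-20)^2 - 4*95 = 20.0
Eigenvalues: lambda_1 = -12.2361, lambda_2 = -7.7639
The function is not convex.

0


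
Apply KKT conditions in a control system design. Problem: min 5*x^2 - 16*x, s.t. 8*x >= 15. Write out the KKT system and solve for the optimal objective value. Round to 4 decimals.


Step 1: Try lambda = 0 (constraint inactive).
x_unc = 16/(2*5) = 1.6
Check: 8*1.6 = 12.8 < 15 -- violated!
Step 2: Constraint must be active: 8*x = 15
x* = 15/8 = 1.875
lambda = (2*5*1.875 - 16)/8 = 0.3438
Step 3: Compute optimal value.
f(x*) = 5*1.875^2 - 16*1.875 = -12.4219


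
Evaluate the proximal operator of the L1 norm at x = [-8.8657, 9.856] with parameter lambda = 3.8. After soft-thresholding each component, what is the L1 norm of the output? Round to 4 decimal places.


Soft-thresholding with lambda = 3.8:
prox(-8.8657) = sign(-8.8657)*max(|-8.8657| - 3.8, 0) = -5.0657
prox(9.856) = sign(9.856)*max(|9.856| - 3.8, 0) = 6.056
prox(x) = [-5.0657, 6.056]
||prox(x)||_1 = 5.0657 + 6.056 = 11.1217


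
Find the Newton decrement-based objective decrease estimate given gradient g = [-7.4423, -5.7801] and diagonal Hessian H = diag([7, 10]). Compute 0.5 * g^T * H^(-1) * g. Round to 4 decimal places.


Step 1: H is diagonal, so H^(-1) * g = [-1.0632, -0.578].
Step 2: g^T H^(-1) g = sum_i g_i^2 / H_ii
  = (-7.4423)^2/7 + (-5.7801)^2/10
  = 7.9125 + 3.341 = 11.2535
Step 3: Objective decrease = 0.5 * g^T H^(-1) g = 5.6268


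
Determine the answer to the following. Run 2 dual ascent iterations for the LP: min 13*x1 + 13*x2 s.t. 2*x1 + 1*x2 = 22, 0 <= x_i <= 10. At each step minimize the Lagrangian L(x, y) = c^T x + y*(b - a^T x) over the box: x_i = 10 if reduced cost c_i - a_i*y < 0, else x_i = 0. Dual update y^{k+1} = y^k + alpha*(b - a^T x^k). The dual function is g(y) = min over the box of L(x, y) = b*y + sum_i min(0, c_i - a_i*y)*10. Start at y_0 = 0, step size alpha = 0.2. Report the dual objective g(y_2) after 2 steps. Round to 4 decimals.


Dual ascent for LP: min 13*x1 + 13*x2, 2*x1 + 1*x2 = 22, 0 <= x_i <= 10
Step 1: y^k = 0.0, reduced costs: (13.0, 13.0)
  x^k = (0.0, 0.0), subgradient = b - a^T x = 22.0
  y^{k+1} = 0.0 + 0.2*22.0 = 4.4
Step 2: y^k = 4.4, reduced costs: (4.2, 8.6)
  x^k = (0.0, 0.0), subgradient = b - a^T x = 22.0
  y^{k+1} = 4.4 + 0.2*22.0 = 8.8
Dual objective at y_2 = 8.8: reduced costs (-4.6, 4.2), box minimizer x = (10.0, 0.0)
g(y_2) = b*y + (c1 - a1*y)*x1 + (c2 - a2*y)*x2 = 22*8.8 + (-4.6)*10.0 + 4.2*0.0 = 193.6 - 46.0 + 0.0 = 147.6


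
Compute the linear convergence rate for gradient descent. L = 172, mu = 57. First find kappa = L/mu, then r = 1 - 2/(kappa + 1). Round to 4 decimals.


Step 1: Compute the condition number.
kappa = L/mu = 172/57 = 3.0175
Step 2: Compute the convergence rate.
r = 1 - 2/(kappa + 1) = 1 - 2*mu/(L + mu) = (L - mu)/(L + mu) = 115/229 = 0.5022


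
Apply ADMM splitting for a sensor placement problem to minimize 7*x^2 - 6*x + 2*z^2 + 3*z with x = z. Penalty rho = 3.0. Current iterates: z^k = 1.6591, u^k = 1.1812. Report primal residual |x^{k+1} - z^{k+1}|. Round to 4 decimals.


ADMM iteration with rho = 3.0, z^k = 1.6591, u^k = 1.1812
Step 1: x-update.
Minimize 7*x^2 - 6*x + (3.0/2)*(x - 1.6591 + 1.1812)^2
FOC: (2*7 + 3.0)*x = 6 + 3.0*(1.6591 - 1.1812)
x^{k+1} = 0.4373
Step 2: z-update.
Minimize 2*z^2 + 3*z + (3.0/2)*(0.4373 - z + 1.1812)^2
FOC: (2*2 + 3.0)*z = -3 + 3.0*(0.4373 + 1.1812)
z^{k+1} = 0.2651
Step 3: u-update.
u^{k+1} = 1.1812 + 0.4373 - 0.2651 = 1.3534
Step 4: Primal residual = |0.4373 - 0.2651| = 0.1722


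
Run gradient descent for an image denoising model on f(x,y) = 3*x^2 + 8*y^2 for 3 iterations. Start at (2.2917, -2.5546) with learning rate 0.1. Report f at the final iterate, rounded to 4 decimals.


Gradient descent on f(x,y) = 3*x^2 + 8*y^2.
Starting point: (2.2917, -2.5546), alpha = 0.1
Step 1: grad_x = 2*3*2.2917 = 13.7502, grad_y = 2*8*-2.5546 = -40.8736
  x_1 = 2.2917 - 0.1*13.7502 = 0.9167
  y_1 = -2.5546 - 0.1*-40.8736 = 1.5328
Step 2: grad_x = 2*3*0.9167 = 5.5001, grad_y = 2*8*1.5328 = 24.5242
  x_2 = 0.9167 - 0.1*5.5001 = 0.3667
  y_2 = 1.5328 - 0.1*24.5242 = -0.9197
Step 3: grad_x = 2*3*0.3667 = 2.2, grad_y = 2*8*-0.9197 = -14.7145
  x_3 = 0.3667 - 0.1*2.2 = 0.1467
  y_3 = -0.9197 - 0.1*-14.7145 = 0.5518
f(0.1467, 0.5518) = 3*0.1467^2 + 8*0.5518^2 = 2.5003


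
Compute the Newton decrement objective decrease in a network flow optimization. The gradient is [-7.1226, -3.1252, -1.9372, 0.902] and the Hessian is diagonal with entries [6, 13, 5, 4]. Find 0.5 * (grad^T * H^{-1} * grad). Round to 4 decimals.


Step 1: H is diagonal, so H^(-1) * g = [-1.1871, -0.2404, -0.3874, 0.2255].
Step 2: g^T H^(-1) g = sum_i g_i^2 / H_ii
  = (-7.1226)^2/6 + (-3.1252)^2/13 + (-1.9372)^2/5 + (0.902)^2/4
  = 8.4552 + 0.7513 + 0.7505 + 0.2034 = 10.1605
Step 3: Objective decrease = 0.5 * g^T H^(-1) g = 5.0802


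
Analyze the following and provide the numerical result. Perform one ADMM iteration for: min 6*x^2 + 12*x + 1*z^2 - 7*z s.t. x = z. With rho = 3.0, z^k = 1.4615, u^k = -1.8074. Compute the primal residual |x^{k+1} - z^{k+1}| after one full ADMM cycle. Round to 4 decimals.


ADMM iteration with rho = 3.0, z^k = 1.4615, u^k = -1.8074
Step 1: x-update.
Minimize 6*x^2 + 12*x + (3.0/2)*(x - 1.4615 - 1.8074)^2
FOC: (2*6 + 3.0)*x = -12 + 3.0*(1.4615 + 1.8074)
x^{k+1} = -0.1462
Step 2: z-update.
Minimize 1*z^2 - 7*z + (3.0/2)*(-0.1462 - z - 1.8074)^2
FOC: (2*1 + 3.0)*z = 7 + 3.0*(-0.1462 - 1.8074)
z^{k+1} = 0.2278
Step 3: u-update.
u^{k+1} = -1.8074 - 0.1462 - 0.2278 = -2.1814
Step 4: Primal residual = |-0.1462 - 0.2278| = 0.374


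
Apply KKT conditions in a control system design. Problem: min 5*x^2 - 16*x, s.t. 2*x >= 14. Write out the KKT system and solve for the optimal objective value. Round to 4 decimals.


Step 1: Try lambda = 0 (constraint inactive).
x_unc = 16/(2*5) = 1.6
Check: 2*1.6 = 3.2 < 14 -- violated!
Step 2: Constraint must be active: 2*x = 14
x* = 14/2 = 7.0
lambda = (2*5*7.0 - 16)/2 = 27.0
Step 3: Compute optimal value.
f(x*) = 5*7.0^2 - 16*7.0 = 133.0


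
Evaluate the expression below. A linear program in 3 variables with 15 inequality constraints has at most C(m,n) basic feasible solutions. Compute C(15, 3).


Each vertex corresponds to some choice of n active constraints out of m, so the number of vertices is at most C(m, n) = m! / (n!(m-n)!).
m = 15, n = 3
Numerator: 15 * 14 * 13
Denominator: 3! = 6
C(15, 3) = 455


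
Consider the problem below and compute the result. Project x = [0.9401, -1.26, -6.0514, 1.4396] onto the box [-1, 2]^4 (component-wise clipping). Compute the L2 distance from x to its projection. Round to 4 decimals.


Project each component onto [-1, 2].
clip(0.9401) = 0.9401, clip(-1.26) = -1.0, clip(-6.0514) = -1.0, clip(1.4396) = 1.4396
Projection = [0.9401, -1.0, -1.0, 1.4396]
Squared diffs: [0.0, 0.0676, 25.5166, 0.0]
Distance = sqrt(25.5842) = 5.0581


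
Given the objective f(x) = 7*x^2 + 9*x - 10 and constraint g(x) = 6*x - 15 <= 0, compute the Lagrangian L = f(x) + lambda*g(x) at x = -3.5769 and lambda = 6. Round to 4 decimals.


Step 1: Evaluate f(x).
f(-3.5769) = 7*(-3.5769)^2 + 9*(-3.5769) - 10 = 47.3674
Step 2: Evaluate g(x).
g(-3.5769) = 6*-3.5769 - 15 = -36.4614
Step 3: Compute Lagrangian.
L = 47.3674 + 6*-36.4614 = -171.401


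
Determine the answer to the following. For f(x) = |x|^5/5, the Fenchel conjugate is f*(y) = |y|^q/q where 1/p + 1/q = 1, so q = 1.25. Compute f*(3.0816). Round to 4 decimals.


The conjugate exponent q satisfies 1/p + 1/q = 1.
p = 5, so q = 5/(5 - 1) = 1.25
|y|^q = 3.0816^1.25 = 4.0829
f*(3.0816) = 4.0829 / 1.25 = 3.2663


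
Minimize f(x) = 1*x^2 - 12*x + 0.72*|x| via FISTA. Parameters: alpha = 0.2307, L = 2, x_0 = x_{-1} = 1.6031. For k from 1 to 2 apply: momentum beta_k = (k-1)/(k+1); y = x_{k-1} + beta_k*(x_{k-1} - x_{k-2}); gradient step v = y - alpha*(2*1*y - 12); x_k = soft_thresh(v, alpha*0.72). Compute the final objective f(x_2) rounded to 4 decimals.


FISTA on f(x) = 1*x^2 - 12*x + 0.72*|x|
L = 2, alpha = 0.2307
Iteration 1: beta = 0.0, y = 1.6031 + 0.0*(1.6031 - 1.6031) = 1.6031
  grad(y) = -8.7938, v = y - alpha*grad = 3.6318
  prox(v) = soft_thresh(3.6318, 0.1661) = 3.4657
Iteration 2: beta = 0.3333, y = 3.4657 + 0.3333*(3.4657 - 1.6031) = 4.0866
  grad(y) = -3.8268, v = y - alpha*grad = 4.9694
  prox(v) = soft_thresh(4.9694, 0.1661) = 4.8033
f(x_2) = 1*4.8033^2 - 12*4.8033 + 0.72*|4.8033| = -31.1096


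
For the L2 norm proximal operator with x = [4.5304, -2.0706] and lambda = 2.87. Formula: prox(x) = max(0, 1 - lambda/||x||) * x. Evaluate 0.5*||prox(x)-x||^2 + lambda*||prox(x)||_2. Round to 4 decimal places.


Step 1: Compute ||x||.
||x|| = 4.9812
Step 2: Compute scaling factor.
scale = max(0, 1 - 2.87/4.9812) = 0.4238
Step 3: prox(x) = [1.9201, -0.8776]
||prox(x)|| = 2.1112
Step 4: Proximal objective.
0.5*||prox-x||^2 = 4.1185
lambda*||prox|| = 6.0591
Total = 10.1775


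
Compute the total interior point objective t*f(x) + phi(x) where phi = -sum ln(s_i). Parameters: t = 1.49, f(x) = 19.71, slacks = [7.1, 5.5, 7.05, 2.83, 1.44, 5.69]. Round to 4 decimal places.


Step 1: Compute log-barrier.
ln values: [1.9601, 1.7047, 1.953, 1.0403, 0.3646, 1.7387]
phi = -(1.9601 + 1.7047 + 1.953 + 1.0403 + 0.3646 + 1.7387) = -8.7615
Step 2: Compute augmented objective.
t*f(x) = 1.49*19.71 = 29.3679
Total = 29.3679 - 8.7615 = 20.6064


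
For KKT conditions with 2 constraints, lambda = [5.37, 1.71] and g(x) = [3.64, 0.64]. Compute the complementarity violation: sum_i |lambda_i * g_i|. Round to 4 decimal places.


KKT complementary slackness check:
lambda_1 * g_1 = 5.37 * 3.64 = 19.5468
lambda_2 * g_2 = 1.71 * 0.64 = 1.0944
Total violation = 19.5468 + 1.0944 = 20.6412


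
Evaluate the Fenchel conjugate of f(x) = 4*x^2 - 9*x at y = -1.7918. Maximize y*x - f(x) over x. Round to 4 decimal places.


f*(y) = sup_x {y*x - a*x^2 - b*x} = sup_x {(y-b)*x - a*x^2}
FOC: (y - b) - 2a*x = 0 => x* = (y - b)/(2a)
x* = (-1.7918 + 9)/(2*4) = 0.901
f*(-1.7918) = (y-b)^2/(4a) = (-1.7918 + 9)^2/(4*4)
= 51.9581/16 = 3.2474


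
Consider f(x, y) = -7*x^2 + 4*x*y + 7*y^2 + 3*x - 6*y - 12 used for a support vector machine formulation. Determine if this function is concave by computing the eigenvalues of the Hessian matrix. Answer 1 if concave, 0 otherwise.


The Hessian of f(x,y) = -7*x^2 + 4*x*y + 7*y^2 + 3*x - 6*y - 12 is:
H = [[-14, 4], [4, 14]]
Trace = -14 + 14 = 0
Determinant = -14*14 - (4)^2 = -212
Discriminant = (0)^2 - 4*-212 = 848.0
Eigenvalues: lambda_1 = -14.5602, lambda_2 = 14.5602
The function is not concave.

0


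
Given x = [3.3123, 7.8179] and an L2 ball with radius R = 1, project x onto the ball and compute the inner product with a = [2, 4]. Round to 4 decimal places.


Step 1: Compute ||x|| (intermediates to 6 decimals).
||x|| = sqrt(3.3123^2 + 7.8179^2) = 8.490636
Step 2: Project.
Since ||x|| > R, scale = R/||x|| = 1/8.490636 = 0.117777, proj(x) = scale * x
proj(x) = [0.390113, 0.920769]
Step 3: Dot product.
a^T * proj(x) = 2*0.390113 + 4*0.920769 = 4.4633


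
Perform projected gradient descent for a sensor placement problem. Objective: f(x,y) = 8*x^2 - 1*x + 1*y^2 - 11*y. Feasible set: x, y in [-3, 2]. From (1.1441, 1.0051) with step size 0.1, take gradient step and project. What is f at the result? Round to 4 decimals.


Step 1: Compute gradient at (1.1441, 1.0051).
grad_x = 2*8*1.1441 - 1 = 17.3056
grad_y = 2*1*1.0051 - 11 = -8.9898
Step 2: Gradient step.
x_raw = 1.1441 - 0.1*17.3056 = -0.5865
y_raw = 1.0051 - 0.1*-8.9898 = 1.9041
Step 3: Project onto [-3, 2].
x_proj = clip(-0.5865) = -0.5865
y_proj = clip(1.9041) = 1.9041
Step 4: Evaluate f.
f(-0.5865, 1.9041) = -13.9814


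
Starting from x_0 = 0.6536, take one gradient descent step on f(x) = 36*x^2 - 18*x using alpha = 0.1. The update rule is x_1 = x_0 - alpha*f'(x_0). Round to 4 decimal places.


We compute the gradient at x_0 and apply the update.
f'(x) = 72*x - 18
f'(0.6536) = 72*0.6536 - 18 = 29.0592
x_1 = 0.6536 - 0.1*29.0592 = -2.2523


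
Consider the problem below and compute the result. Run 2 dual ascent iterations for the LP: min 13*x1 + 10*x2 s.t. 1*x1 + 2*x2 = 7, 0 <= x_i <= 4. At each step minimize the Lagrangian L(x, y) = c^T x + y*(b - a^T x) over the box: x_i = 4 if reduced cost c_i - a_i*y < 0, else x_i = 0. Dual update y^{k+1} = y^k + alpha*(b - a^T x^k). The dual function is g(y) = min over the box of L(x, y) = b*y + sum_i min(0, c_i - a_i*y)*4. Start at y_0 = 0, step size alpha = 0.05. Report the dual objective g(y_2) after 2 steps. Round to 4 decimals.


Dual ascent for LP: min 13*x1 + 10*x2, 1*x1 + 2*x2 = 7, 0 <= x_i <= 4
Step 1: y^k = 0.0, reduced costs: (13.0, 10.0)
  x^k = (0.0, 0.0), subgradient = b - a^T x = 7.0
  y^{k+1} = 0.0 + 0.05*7.0 = 0.35
Step 2: y^k = 0.35, reduced costs: (12.65, 9.3)
  x^k = (0.0, 0.0), subgradient = b - a^T x = 7.0
  y^{k+1} = 0.35 + 0.05*7.0 = 0.7
Dual objective at y_2 = 0.7: reduced costs (12.3, 8.6), box minimizer x = (0.0, 0.0)
g(y_2) = b*y + (c1 - a1*y)*x1 + (c2 - a2*y)*x2 = 7*0.7 + 12.3*0.0 + 8.6*0.0 = 4.9 + 0.0 + 0.0 = 4.9


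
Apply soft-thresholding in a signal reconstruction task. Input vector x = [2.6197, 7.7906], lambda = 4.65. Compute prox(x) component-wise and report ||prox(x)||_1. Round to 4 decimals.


Soft-thresholding with lambda = 4.65:
prox(2.6197) = sign(2.6197)*max(|2.6197| - 4.65, 0) = 0.0
prox(7.7906) = sign(7.7906)*max(|7.7906| - 4.65, 0) = 3.1406
prox(x) = [0.0, 3.1406]
||prox(x)||_1 = 0.0 + 3.1406 = 3.1406


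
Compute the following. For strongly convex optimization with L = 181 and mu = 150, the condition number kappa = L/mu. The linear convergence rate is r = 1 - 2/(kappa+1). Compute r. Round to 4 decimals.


Step 1: Compute the condition number.
kappa = L/mu = 181/150 = 1.2067
Step 2: Compute the convergence rate.
r = 1 - 2/(kappa + 1) = 1 - 2*mu/(L + mu) = (L - mu)/(L + mu) = 31/331 = 0.0937


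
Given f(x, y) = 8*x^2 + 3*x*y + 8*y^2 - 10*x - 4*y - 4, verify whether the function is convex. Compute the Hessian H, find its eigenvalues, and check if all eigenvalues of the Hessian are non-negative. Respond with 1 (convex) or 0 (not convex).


The Hessian of f(x,y) = 8*x^2 + 3*x*y + 8*y^2 - 10*x - 4*y - 4 is:
H = [[16, 3], [3, 16]]
Trace = 16 + 16 = 32
Determinant = 16*16 - (3)^2 = 247
Discriminant = (32)^2 - 4*247 = 36.0
Eigenvalues: lambda_1 = 13.0, lambda_2 = 19.0
The function is convex.

1


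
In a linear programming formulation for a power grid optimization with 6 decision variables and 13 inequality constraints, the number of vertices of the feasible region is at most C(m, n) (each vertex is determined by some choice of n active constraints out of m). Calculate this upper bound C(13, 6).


Each vertex corresponds to some choice of n active constraints out of m, so the number of vertices is at most C(m, n) = m! / (n!(m-n)!).
m = 13, n = 6
Numerator: 13 * 12 * 11 * 10 * 9 * 8
Denominator: 6! = 720
C(13, 6) = 1716


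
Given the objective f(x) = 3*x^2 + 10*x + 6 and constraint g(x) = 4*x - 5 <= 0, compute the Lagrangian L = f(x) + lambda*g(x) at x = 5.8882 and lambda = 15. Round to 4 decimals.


Step 1: Evaluate f(x).
f(5.8882) = 3*5.8882^2 + 10*5.8882 + 6 = 168.8947
Step 2: Evaluate g(x).
g(5.8882) = 4*5.8882 - 5 = 18.5528
Step 3: Compute Lagrangian.
L = 168.8947 + 15*18.5528 = 447.1867


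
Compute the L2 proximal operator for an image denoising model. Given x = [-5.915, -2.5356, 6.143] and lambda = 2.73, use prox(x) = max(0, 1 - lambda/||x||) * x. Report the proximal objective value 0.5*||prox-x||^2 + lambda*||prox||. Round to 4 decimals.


Step 1: Compute ||x||.
||x|| = 8.8968
Step 2: Compute scaling factor.
scale = max(0, 1 - 2.73/8.8968) = 0.6931
Step 3: prox(x) = [-4.1, -1.7575, 4.258]
||prox(x)|| = 6.1668
Step 4: Proximal objective.
0.5*||prox-x||^2 = 3.7265
lambda*||prox|| = 16.8354
Total = 20.5618


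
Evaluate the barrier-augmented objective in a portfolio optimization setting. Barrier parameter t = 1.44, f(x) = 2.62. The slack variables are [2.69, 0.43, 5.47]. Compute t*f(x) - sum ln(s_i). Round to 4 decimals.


Step 1: Compute log-barrier.
ln values: [0.9895, -0.844, 1.6993]
phi = -(0.9895 - 0.844 + 1.6993) = -1.8448
Step 2: Compute augmented objective.
t*f(x) = 1.44*2.62 = 3.7728
Total = 3.7728 - 1.8448 = 1.928
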